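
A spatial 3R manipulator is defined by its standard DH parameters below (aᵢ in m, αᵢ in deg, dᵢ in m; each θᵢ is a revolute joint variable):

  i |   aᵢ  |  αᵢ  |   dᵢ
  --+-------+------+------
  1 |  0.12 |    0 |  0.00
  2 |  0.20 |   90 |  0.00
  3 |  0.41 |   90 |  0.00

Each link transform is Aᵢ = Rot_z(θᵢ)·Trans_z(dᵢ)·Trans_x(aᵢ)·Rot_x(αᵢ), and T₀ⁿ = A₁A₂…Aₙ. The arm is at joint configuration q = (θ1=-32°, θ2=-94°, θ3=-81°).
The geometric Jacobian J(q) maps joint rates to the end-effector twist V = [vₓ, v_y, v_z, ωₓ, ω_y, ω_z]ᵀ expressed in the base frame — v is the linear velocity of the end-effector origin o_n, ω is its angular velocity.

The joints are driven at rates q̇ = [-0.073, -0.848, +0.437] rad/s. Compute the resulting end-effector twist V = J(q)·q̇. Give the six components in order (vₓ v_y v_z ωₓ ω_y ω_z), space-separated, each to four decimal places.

o_n = [-0.0535, -0.2773, -0.4050]
J₁: ẑ×o_n = [0.2773, -0.0535, 0.0000], ω = ẑ
J2: z=[0.0000, 0.0000, 1.0000] o=[0.1018, -0.0636, 0.0000] → [0.2137, -0.1553, 0.0000, 0.0000, 0.0000, 1.0000]
J3: z=[-0.8090, 0.5878, 0.0000] o=[-0.0158, -0.2254, 0.0000] → [-0.2380, -0.3276, 0.0641, -0.8090, 0.5878, 0.0000]
V = J·q̇ = [-0.3055, -0.0076, 0.0280, -0.3535, 0.2569, -0.9210]

-0.3055 -0.0076 0.0280 -0.3535 0.2569 -0.9210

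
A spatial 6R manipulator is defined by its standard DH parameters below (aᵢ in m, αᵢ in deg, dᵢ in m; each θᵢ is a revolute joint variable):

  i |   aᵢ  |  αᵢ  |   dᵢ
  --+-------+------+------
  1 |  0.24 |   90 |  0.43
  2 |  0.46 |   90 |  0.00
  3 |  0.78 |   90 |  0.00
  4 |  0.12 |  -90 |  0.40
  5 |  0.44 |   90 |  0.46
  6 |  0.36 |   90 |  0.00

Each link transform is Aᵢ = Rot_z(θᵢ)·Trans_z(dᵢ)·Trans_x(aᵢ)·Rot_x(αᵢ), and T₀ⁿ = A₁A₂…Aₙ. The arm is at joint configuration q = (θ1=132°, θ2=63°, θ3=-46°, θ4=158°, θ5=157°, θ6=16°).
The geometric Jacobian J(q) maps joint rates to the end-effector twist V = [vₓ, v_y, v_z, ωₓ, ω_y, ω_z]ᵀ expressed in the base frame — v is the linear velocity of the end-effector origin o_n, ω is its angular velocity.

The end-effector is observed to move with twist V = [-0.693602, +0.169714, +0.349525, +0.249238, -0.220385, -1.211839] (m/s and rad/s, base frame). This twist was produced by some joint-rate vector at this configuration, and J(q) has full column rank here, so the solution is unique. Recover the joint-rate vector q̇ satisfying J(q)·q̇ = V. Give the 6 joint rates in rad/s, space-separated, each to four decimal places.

-0.6970 0.2950 0.3360 0.7860 0.4570 0.1840

o_n = [-0.7267, -0.5043, 1.8179]
J₁: ẑ×o_n = [0.5043, -0.7267, 0.0000], ω = ẑ
J2: z=[0.7431, 0.6691, 0.0000] o=[-0.1606, 0.1784, 0.4300] → [0.9287, -1.0314, -0.1285, 0.7431, 0.6691, 0.0000]
J3: z=[-0.5962, 0.6621, -0.4540] o=[-0.3003, 0.3335, 0.8399] → [0.2672, 0.7766, 0.7818, -0.5962, 0.6621, -0.4540]
J4: z=[-0.2977, -0.7075, -0.6409] o=[-0.8819, 0.1409, 1.3226] → [-0.7639, 0.0479, 0.3019, -0.2977, -0.7075, -0.6409]
J5: z=[0.8321, -0.5214, 0.1891] o=[-0.9448, -0.0848, 0.9770] → [-0.3591, -0.6584, -0.2353, 0.8321, -0.5214, 0.1891]
J6: z=[0.4569, 0.8377, 0.2993] o=[-0.7004, -0.3963, 1.4755] → [0.3192, -0.1643, -0.0274, 0.4569, 0.8377, 0.2993]
q̇ = J⁺·V = [-0.6970, 0.2950, 0.3360, 0.7860, 0.4570, 0.1840]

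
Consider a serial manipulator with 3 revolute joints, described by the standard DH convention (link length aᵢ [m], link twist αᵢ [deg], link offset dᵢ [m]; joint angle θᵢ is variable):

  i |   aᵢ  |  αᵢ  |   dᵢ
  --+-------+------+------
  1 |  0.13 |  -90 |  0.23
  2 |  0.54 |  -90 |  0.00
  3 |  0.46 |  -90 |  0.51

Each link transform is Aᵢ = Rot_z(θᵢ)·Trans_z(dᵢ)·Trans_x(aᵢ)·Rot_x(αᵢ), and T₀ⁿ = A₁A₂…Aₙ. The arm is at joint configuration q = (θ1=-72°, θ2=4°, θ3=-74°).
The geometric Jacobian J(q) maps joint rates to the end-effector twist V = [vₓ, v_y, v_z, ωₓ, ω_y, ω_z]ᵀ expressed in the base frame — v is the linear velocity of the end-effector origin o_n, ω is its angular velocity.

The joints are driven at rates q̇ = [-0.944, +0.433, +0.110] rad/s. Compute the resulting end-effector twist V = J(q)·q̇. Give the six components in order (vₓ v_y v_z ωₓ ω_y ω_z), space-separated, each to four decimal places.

-0.6255 -0.4404 -0.2760 0.4094 0.1411 -1.0537

o_n = [0.6553, -0.5858, -0.3253]
J₁: ẑ×o_n = [0.5858, 0.6553, -0.0000], ω = ẑ
J2: z=[0.9511, 0.3090, 0.0000] o=[0.0402, -0.1236, 0.2300] → [-0.1716, 0.5281, -0.6296, 0.9511, 0.3090, 0.0000]
J3: z=[-0.0216, 0.0663, -0.9976] o=[0.2066, -0.6360, 0.1923] → [0.0157, -0.4587, -0.0308, -0.0216, 0.0663, -0.9976]
V = J·q̇ = [-0.6255, -0.4404, -0.2760, 0.4094, 0.1411, -1.0537]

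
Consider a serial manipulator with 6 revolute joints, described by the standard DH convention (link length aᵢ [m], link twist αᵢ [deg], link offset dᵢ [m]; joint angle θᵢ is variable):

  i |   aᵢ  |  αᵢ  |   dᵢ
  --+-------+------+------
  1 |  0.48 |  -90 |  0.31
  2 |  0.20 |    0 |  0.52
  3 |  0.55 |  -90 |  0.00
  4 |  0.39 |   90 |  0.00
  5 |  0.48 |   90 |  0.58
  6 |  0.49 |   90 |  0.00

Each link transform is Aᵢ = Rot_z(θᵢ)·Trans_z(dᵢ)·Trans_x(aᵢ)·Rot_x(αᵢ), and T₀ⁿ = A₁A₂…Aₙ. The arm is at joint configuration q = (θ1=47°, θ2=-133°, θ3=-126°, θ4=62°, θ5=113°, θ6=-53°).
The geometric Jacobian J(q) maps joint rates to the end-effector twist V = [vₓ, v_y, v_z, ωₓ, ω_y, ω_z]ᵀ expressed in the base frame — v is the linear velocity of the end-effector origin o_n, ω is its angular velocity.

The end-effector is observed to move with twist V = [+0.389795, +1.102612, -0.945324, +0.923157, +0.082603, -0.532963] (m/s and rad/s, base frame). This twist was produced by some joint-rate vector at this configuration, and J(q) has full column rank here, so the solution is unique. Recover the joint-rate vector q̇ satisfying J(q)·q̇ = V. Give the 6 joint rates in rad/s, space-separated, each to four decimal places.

0.1860 -0.7110 -0.6280 -0.6590 0.8450 -0.3980

o_n = [-0.7305, -0.0040, -0.1512]
J₁: ẑ×o_n = [0.0040, -0.7305, 0.0000], ω = ẑ
J2: z=[-0.7314, 0.6820, 0.0000] o=[0.3274, 0.3510, 0.3100] → [-0.3146, -0.3373, 0.9811, -0.7314, 0.6820, 0.0000]
J3: z=[-0.7314, 0.6820, 0.0000] o=[-0.1460, 0.6059, 0.4563] → [-0.4143, -0.4443, 0.8447, -0.7314, 0.6820, 0.0000]
J4: z=[-0.6695, -0.7179, 0.1908] o=[-0.2175, 0.5292, -0.0836] → [0.1503, -0.1432, -0.0113, -0.6695, -0.7179, 0.1908]
J5: z=[-0.4582, 0.1970, -0.8667] o=[0.0105, 0.2688, -0.2634] → [-0.2143, 0.6936, 0.2709, -0.4582, 0.1970, -0.8667]
J6: z=[0.2766, -0.8951, -0.3497] o=[-0.6608, 0.1910, -0.5953] → [-0.4657, -0.0984, -0.1164, 0.2766, -0.8951, -0.3497]
q̇ = J⁺·V = [0.1860, -0.7110, -0.6280, -0.6590, 0.8450, -0.3980]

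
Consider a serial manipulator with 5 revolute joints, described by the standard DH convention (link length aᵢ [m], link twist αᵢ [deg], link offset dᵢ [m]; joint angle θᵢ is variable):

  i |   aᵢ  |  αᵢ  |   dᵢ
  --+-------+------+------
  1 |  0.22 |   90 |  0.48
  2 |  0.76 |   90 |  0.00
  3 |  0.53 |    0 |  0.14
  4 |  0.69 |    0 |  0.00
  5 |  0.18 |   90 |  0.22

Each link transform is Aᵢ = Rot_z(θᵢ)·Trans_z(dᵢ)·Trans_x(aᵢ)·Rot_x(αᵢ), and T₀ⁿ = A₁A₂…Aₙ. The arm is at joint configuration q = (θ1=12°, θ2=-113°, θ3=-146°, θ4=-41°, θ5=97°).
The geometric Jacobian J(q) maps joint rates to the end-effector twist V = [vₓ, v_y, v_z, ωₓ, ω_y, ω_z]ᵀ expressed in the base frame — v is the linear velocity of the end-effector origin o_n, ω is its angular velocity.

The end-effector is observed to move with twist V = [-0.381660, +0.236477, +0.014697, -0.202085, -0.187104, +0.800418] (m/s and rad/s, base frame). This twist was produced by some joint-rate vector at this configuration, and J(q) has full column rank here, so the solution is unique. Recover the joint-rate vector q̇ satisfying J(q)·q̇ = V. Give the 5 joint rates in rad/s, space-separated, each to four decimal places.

0.7000 0.1410 -0.1590 0.6830 -0.2670

o_n = [-0.0513, 0.3901, 0.9560]
J₁: ẑ×o_n = [-0.3901, -0.0513, 0.0000], ω = ẑ
J2: z=[0.2079, -0.9781, 0.0000] o=[0.2152, 0.0457, 0.4800] → [-0.4656, -0.0990, -0.1891, 0.2079, -0.9781, 0.0000]
J3: z=[-0.9004, -0.1914, 0.3907] o=[-0.0753, -0.0160, -0.2196] → [-0.3837, 1.0678, -0.3611, -0.9004, -0.1914, 0.3907]
J4: z=[-0.9004, -0.1914, 0.3907] o=[-0.0950, 0.2828, 0.2396] → [-0.1790, 0.6621, -0.0883, -0.9004, -0.1914, 0.3907]
J5: z=[-0.9004, -0.1914, 0.3907] o=[0.1842, 0.2562, 0.8700] → [-0.0688, -0.0146, -0.1657, -0.9004, -0.1914, 0.3907]
q̇ = J⁺·V = [0.7000, 0.1410, -0.1590, 0.6830, -0.2670]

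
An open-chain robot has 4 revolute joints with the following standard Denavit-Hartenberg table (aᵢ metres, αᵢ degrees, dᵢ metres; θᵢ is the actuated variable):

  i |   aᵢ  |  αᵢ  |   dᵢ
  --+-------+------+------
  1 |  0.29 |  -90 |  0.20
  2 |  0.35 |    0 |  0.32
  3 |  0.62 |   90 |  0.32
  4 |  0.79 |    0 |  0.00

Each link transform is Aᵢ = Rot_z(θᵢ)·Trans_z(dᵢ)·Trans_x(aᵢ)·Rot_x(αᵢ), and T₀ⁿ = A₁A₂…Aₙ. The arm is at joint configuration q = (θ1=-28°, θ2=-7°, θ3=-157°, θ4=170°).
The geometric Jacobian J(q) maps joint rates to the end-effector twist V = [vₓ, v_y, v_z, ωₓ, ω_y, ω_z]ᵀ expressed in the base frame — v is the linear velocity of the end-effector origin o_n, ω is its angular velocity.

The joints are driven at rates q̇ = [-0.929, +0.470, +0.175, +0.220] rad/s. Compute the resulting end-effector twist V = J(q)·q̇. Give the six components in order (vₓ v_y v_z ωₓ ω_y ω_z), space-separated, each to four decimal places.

0.2314 -1.1473 -0.2696 0.2493 0.5980 -1.1405

o_n = [1.0617, 0.3157, 0.1991]
J₁: ẑ×o_n = [-0.3157, 1.0617, 0.0000], ω = ẑ
J2: z=[0.4695, 0.8829, 0.0000] o=[0.2561, -0.1361, 0.2000] → [-0.0008, 0.0004, -0.4993, 0.4695, 0.8829, 0.0000]
J3: z=[0.4695, 0.8829, 0.0000] o=[0.7130, -0.0167, 0.2427] → [-0.0385, 0.0204, -0.1519, 0.4695, 0.8829, 0.0000]
J4: z=[-0.2434, 0.1294, -0.9613] o=[0.3370, 0.5456, 0.4135] → [-0.2488, -0.7488, -0.0378, -0.2434, 0.1294, -0.9613]
V = J·q̇ = [0.2314, -1.1473, -0.2696, 0.2493, 0.5980, -1.1405]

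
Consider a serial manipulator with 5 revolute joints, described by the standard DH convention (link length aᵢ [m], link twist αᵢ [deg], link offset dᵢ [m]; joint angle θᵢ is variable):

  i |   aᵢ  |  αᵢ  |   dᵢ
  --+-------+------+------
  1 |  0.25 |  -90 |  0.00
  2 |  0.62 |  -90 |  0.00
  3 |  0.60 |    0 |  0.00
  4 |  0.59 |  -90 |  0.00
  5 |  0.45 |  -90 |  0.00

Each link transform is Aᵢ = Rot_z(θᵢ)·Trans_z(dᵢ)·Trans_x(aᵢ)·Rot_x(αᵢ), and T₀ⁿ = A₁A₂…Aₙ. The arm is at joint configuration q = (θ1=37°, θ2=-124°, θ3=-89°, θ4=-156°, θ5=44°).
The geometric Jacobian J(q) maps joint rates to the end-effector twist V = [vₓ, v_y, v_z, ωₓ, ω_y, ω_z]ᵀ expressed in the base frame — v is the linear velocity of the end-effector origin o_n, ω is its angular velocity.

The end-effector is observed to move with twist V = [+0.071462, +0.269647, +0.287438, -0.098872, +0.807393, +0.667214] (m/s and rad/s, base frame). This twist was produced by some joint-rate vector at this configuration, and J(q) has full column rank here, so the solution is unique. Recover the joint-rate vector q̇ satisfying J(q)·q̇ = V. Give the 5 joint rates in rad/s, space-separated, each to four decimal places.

-0.0850 0.8890 0.8540 -0.0960 -0.4370

o_n = [0.0209, -0.2700, 0.0278]
J₁: ẑ×o_n = [0.2700, 0.0209, -0.0000], ω = ẑ
J2: z=[-0.6018, 0.7986, 0.0000] o=[0.1997, 0.1505, 0.0000] → [0.0222, 0.0167, 0.3958, -0.6018, 0.7986, 0.0000]
J3: z=[0.6621, 0.4989, 0.5592] o=[-0.0772, -0.0582, 0.5140] → [-0.1242, 0.3768, -0.1892, 0.6621, 0.4989, 0.5592]
J4: z=[0.6621, 0.4989, 0.5592] o=[-0.4429, 0.4174, 0.5227] → [0.1374, 0.5871, -0.6865, 0.6621, 0.4989, 0.5592]
J5: z=[0.1504, 0.6425, -0.7514] o=[-0.0098, 0.0743, 0.3160] → [-0.4438, 0.0203, -0.0715, 0.1504, 0.6425, -0.7514]
q̇ = J⁺·V = [-0.0850, 0.8890, 0.8540, -0.0960, -0.4370]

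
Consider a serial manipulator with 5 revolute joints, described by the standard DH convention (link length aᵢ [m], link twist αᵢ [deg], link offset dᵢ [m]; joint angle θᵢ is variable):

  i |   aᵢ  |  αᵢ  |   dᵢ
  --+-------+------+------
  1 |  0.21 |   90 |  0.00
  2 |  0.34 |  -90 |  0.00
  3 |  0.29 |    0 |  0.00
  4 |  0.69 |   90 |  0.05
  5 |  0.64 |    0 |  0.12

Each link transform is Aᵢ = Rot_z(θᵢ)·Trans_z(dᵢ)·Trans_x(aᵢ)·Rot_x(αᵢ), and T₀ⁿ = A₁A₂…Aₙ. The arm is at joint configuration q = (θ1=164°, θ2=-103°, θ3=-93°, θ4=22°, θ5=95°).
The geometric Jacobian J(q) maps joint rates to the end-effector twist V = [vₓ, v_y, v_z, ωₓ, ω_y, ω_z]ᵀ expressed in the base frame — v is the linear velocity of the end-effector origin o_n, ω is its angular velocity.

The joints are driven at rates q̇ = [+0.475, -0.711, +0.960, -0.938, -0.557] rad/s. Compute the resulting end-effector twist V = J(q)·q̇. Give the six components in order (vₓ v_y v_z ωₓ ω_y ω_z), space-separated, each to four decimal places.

0.0122 -0.0295 -0.8137 -0.1527 -0.8845 -0.0431

o_n = [-0.4996, 1.1090, -0.5618]
J₁: ẑ×o_n = [-1.1090, -0.4996, 0.0000], ω = ẑ
J2: z=[0.2756, 0.9613, 0.0000] o=[-0.2019, 0.0579, 0.0000] → [-0.5400, 0.1549, 0.5759, 0.2756, 0.9613, 0.0000]
J3: z=[-0.9366, 0.2686, -0.2250] o=[-0.1283, 0.0368, -0.3313] → [0.1793, -0.1324, -0.9045, -0.9366, 0.2686, -0.2250]
J4: z=[-0.9366, 0.2686, -0.2250] o=[-0.0518, 0.3161, -0.3165] → [0.1125, -0.1290, -0.6224, -0.9366, 0.2686, -0.2250]
J5: z=[-0.1147, 0.3716, 0.9213] o=[0.1298, 0.9428, -0.5466] → [-0.1588, -0.5816, 0.2148, -0.1147, 0.3716, 0.9213]
V = J·q̇ = [0.0122, -0.0295, -0.8137, -0.1527, -0.8845, -0.0431]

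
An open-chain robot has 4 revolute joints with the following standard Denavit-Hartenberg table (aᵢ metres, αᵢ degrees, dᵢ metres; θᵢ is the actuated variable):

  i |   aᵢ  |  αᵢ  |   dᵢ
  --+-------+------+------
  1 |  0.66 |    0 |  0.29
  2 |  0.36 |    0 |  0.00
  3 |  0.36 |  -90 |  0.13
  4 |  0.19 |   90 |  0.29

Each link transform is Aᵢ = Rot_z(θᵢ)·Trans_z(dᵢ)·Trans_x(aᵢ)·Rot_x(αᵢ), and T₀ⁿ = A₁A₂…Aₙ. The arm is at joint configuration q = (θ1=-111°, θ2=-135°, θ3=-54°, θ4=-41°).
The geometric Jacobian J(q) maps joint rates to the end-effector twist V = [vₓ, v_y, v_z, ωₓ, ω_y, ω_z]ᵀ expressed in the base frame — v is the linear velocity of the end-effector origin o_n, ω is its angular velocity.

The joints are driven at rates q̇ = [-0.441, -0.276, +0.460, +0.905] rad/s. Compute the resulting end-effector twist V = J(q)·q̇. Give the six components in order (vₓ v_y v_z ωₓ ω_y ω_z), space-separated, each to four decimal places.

o_n = [-0.3824, 0.2937, 0.5447]
J₁: ẑ×o_n = [-0.2937, -0.3824, 0.0000], ω = ẑ
J2: z=[0.0000, 0.0000, 1.0000] o=[-0.2365, -0.6162, 0.2900] → [-0.9098, -0.1459, 0.0000, 0.0000, 0.0000, 1.0000]
J3: z=[0.0000, 0.0000, 1.0000] o=[-0.3829, -0.2873, 0.2900] → [-0.5810, 0.0006, 0.0000, 0.0000, 0.0000, 1.0000]
J4: z=[-0.8660, 0.5000, 0.0000] o=[-0.2029, 0.0245, 0.4200] → [0.0623, 0.1080, -0.1434, -0.8660, 0.5000, 0.0000]
V = J·q̇ = [0.1698, 0.3068, -0.1298, -0.7838, 0.4525, -0.2570]

0.1698 0.3068 -0.1298 -0.7838 0.4525 -0.2570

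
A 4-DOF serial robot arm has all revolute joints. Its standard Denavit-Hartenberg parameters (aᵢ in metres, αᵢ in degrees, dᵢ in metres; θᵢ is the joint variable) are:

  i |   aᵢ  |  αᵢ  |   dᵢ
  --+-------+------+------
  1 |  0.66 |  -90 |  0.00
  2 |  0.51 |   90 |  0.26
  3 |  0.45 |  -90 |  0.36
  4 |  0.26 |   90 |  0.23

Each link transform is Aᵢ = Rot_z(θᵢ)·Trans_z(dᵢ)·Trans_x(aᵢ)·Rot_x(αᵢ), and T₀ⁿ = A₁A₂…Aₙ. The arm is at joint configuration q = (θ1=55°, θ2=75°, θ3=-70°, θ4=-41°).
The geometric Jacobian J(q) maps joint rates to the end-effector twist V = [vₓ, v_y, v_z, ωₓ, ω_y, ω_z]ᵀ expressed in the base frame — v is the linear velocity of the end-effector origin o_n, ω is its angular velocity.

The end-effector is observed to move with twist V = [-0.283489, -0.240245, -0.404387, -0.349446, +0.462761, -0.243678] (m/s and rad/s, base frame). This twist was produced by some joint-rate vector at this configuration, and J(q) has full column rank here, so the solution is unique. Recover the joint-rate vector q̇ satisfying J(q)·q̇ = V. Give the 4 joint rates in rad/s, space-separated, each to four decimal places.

0.0830 0.4200 0.0880 0.3850

o_n = [1.0331, 1.0072, -0.7776]
J₁: ẑ×o_n = [-1.0072, 1.0331, 0.0000], ω = ẑ
J2: z=[-0.8192, 0.5736, 0.0000] o=[0.3786, 0.5406, 0.0000] → [-0.4460, -0.6369, -0.7576, -0.8192, 0.5736, 0.0000]
J3: z=[0.5540, 0.7912, 0.2588] o=[0.2413, 0.7979, -0.4926] → [-0.2796, 0.3628, -0.5106, 0.5540, 0.7912, 0.2588]
J4: z=[-0.1407, 0.3954, -0.9077] o=[0.8100, 0.8728, -0.5481] → [0.0312, -0.2348, -0.1071, -0.1407, 0.3954, -0.9077]
q̇ = J⁺·V = [0.0830, 0.4200, 0.0880, 0.3850]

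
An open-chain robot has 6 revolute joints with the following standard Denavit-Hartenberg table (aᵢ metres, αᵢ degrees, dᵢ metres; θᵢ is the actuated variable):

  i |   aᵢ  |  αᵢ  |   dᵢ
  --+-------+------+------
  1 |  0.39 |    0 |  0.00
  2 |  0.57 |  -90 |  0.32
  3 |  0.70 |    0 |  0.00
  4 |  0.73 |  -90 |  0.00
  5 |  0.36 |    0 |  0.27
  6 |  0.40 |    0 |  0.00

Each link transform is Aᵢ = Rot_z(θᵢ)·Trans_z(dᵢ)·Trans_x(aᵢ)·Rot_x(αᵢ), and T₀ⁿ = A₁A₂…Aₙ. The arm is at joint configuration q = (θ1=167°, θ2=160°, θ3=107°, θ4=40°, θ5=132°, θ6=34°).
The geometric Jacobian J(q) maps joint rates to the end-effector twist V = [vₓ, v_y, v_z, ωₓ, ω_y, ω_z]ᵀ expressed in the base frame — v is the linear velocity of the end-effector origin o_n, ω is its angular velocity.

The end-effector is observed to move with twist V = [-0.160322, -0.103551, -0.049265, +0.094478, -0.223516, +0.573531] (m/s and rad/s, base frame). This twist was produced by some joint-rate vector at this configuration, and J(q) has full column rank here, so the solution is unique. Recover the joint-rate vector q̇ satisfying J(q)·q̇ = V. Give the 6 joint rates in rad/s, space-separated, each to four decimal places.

o_n = [-0.4664, -0.2906, -0.1780]
J₁: ẑ×o_n = [0.2906, -0.4664, 0.0000], ω = ẑ
J2: z=[0.0000, 0.0000, 1.0000] o=[-0.3800, 0.0877, 0.0000] → [0.3783, -0.0864, 0.0000, 0.0000, 0.0000, 1.0000]
J3: z=[0.5446, 0.8387, 0.0000] o=[0.0980, -0.2227, 0.3200] → [-0.4176, 0.2712, 0.4364, 0.5446, 0.8387, 0.0000]
J4: z=[0.5446, 0.8387, 0.0000] o=[-0.0736, -0.1112, -0.3494] → [0.1438, -0.0934, 0.2318, 0.5446, 0.8387, 0.0000]
J5: z=[-0.4568, 0.2966, 0.8387] o=[-0.5871, 0.2222, -0.7470] → [0.5988, 0.3611, 0.1984, -0.4568, 0.2966, 0.8387]
J6: z=[-0.4568, 0.2966, 0.8387] o=[-0.6867, -0.0321, -0.3894] → [0.2794, 0.2813, 0.0527, -0.4568, 0.2966, 0.8387]
q̇ = J⁺·V = [0.0770, 0.8060, 0.3650, -0.5010, -0.5010, 0.1320]

0.0770 0.8060 0.3650 -0.5010 -0.5010 0.1320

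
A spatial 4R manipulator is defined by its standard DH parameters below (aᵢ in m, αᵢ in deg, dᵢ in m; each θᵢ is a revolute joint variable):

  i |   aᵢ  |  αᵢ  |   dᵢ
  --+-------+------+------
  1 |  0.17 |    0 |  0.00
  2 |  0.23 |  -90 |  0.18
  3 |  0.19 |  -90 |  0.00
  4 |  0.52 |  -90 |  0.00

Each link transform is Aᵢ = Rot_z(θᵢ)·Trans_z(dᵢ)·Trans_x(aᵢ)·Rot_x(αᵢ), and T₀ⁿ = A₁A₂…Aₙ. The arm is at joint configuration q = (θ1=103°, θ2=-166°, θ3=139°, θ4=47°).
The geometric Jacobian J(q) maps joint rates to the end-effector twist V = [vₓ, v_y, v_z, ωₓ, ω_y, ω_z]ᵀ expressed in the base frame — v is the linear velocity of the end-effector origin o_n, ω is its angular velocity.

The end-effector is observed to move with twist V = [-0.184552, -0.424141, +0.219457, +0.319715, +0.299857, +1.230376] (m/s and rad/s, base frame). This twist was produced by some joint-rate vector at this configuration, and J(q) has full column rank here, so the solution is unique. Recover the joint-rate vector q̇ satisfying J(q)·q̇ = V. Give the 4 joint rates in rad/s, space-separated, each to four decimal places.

o_n = [-0.4593, 0.1543, -0.1773]
J₁: ẑ×o_n = [-0.1543, -0.4593, 0.0000], ω = ẑ
J2: z=[0.0000, 0.0000, 1.0000] o=[-0.0382, 0.1656, 0.0000] → [0.0113, -0.4210, 0.0000, 0.0000, 0.0000, 1.0000]
J3: z=[0.8910, 0.4540, 0.0000] o=[0.0662, -0.0393, 0.1800] → [-0.1622, 0.3184, 0.4110, 0.8910, 0.4540, 0.0000]
J4: z=[-0.2978, 0.5846, 0.7547] o=[0.0011, 0.0885, 0.0553] → [-0.1857, -0.4167, 0.2495, -0.2978, 0.5846, 0.7547]
q̇ = J⁺·V = [0.5680, 0.5220, 0.4210, 0.1860]

0.5680 0.5220 0.4210 0.1860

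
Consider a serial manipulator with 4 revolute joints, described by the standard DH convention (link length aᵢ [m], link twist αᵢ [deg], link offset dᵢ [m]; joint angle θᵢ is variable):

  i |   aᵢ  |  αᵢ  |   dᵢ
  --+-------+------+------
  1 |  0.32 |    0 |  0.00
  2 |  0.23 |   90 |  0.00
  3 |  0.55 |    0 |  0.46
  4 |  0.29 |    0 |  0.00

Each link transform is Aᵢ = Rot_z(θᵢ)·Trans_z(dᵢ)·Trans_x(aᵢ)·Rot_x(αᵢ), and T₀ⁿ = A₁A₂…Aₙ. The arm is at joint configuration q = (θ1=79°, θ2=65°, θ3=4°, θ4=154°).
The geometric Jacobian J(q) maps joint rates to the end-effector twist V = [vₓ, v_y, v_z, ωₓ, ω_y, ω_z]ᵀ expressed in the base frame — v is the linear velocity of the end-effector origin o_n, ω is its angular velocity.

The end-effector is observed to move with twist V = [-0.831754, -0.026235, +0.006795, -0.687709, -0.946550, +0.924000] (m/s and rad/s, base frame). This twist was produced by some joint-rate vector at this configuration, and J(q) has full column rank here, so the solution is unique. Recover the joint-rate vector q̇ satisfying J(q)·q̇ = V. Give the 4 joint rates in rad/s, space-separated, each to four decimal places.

0.2890 0.6350 -0.5610 -0.6090

o_n = [-0.0810, 0.9859, 0.1470]
J₁: ẑ×o_n = [-0.9859, -0.0810, 0.0000], ω = ẑ
J2: z=[0.0000, 0.0000, 1.0000] o=[0.0611, 0.3141, 0.0000] → [-0.6718, -0.1420, 0.0000, 0.0000, 0.0000, 1.0000]
J3: z=[0.5878, 0.8090, 0.0000] o=[-0.1250, 0.4493, 0.0000] → [0.1189, -0.0864, 0.2798, 0.5878, 0.8090, 0.0000]
J4: z=[0.5878, 0.8090, 0.0000] o=[-0.2985, 1.1440, 0.0384] → [0.0879, -0.0639, -0.2689, 0.5878, 0.8090, 0.0000]
q̇ = J⁺·V = [0.2890, 0.6350, -0.5610, -0.6090]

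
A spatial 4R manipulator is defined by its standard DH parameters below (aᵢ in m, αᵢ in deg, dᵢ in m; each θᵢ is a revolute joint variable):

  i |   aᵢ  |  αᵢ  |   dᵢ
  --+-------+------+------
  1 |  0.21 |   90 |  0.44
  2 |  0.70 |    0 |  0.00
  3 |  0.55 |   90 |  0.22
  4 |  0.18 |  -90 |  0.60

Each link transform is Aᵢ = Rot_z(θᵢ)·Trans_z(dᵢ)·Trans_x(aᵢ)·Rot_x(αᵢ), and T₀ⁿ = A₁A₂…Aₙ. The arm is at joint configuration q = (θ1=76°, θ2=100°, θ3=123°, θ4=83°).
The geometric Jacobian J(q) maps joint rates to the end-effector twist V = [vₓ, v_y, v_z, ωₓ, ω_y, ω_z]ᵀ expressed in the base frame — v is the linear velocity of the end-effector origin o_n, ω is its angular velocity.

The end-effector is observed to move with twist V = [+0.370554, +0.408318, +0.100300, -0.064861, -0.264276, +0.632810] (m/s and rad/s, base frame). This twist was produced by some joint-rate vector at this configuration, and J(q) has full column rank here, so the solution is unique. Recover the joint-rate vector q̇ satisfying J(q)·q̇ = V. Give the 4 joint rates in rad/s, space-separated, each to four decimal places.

o_n = [0.2080, -0.8135, 1.1781]
J₁: ẑ×o_n = [0.8135, 0.2080, -0.0000], ω = ẑ
J2: z=[0.9703, -0.2419, 0.0000] o=[0.0508, 0.2038, 0.4400] → [-0.1786, -0.7162, -0.9490, 0.9703, -0.2419, 0.0000]
J3: z=[0.9703, -0.2419, 0.0000] o=[0.0214, 0.0858, 1.1294] → [-0.0118, -0.0473, -0.8275, 0.9703, -0.2419, 0.0000]
J4: z=[-0.1650, -0.6617, 0.7314] o=[0.1376, -0.3577, 0.7543] → [0.0529, 0.1215, 0.1218, -0.1650, -0.6617, 0.7314]
q̇ = J⁺·V = [0.3410, -0.4320, 0.4330, 0.3990]

0.3410 -0.4320 0.4330 0.3990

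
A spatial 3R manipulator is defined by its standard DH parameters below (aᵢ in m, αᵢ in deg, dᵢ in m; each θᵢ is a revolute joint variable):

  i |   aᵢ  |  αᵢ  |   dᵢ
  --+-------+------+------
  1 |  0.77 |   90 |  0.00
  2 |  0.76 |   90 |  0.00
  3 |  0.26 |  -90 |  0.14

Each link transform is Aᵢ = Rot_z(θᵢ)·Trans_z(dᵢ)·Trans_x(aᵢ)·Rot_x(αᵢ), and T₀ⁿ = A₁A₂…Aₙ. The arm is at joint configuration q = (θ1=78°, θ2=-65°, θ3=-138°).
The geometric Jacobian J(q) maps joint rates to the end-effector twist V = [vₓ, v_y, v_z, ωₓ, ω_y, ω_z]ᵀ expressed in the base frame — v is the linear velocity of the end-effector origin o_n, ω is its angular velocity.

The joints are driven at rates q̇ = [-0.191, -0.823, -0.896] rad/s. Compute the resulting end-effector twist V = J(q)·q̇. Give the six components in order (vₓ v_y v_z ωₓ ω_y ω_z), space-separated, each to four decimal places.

o_n = [0.0133, 0.8995, -0.5728]
J₁: ẑ×o_n = [-0.8995, 0.0133, 0.0000], ω = ẑ
J2: z=[0.9781, -0.2079, 0.0000] o=[0.1601, 0.7532, 0.0000] → [0.1191, 0.5603, 0.1126, 0.9781, -0.2079, 0.0000]
J3: z=[-0.1884, -0.8865, -0.4226] o=[0.2269, 1.0673, -0.6888] → [-0.1737, 0.1121, -0.1577, -0.1884, -0.8865, -0.4226]
V = J·q̇ = [0.2294, -0.5641, 0.0486, -0.6362, 0.9654, 0.1877]

0.2294 -0.5641 0.0486 -0.6362 0.9654 0.1877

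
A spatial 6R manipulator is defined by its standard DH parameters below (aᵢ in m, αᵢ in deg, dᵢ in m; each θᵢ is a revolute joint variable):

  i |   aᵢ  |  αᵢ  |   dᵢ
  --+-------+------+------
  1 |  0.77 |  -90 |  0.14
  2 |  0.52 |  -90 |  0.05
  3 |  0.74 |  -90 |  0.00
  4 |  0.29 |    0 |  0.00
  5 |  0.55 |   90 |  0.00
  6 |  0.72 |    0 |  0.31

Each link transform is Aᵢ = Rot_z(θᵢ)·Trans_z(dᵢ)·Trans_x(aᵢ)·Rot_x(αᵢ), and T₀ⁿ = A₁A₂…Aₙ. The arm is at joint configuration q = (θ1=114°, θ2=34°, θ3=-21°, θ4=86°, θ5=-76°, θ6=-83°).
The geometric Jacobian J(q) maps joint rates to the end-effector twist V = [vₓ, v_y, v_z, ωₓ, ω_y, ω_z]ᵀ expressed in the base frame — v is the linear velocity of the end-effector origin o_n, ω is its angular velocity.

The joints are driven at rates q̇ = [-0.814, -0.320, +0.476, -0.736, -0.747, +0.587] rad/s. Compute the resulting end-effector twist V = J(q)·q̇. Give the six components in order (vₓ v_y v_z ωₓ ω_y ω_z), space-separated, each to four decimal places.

o_n = [-2.0050, 1.4695, -0.6819]
J₁: ẑ×o_n = [-1.4695, -2.0050, 0.0000], ω = ẑ
J2: z=[-0.9135, -0.4067, 0.0000] o=[-0.3132, 0.7034, 0.1400] → [0.3343, -0.7508, -1.3879, -0.9135, -0.4067, 0.0000]
J3: z=[0.2274, -0.5108, -0.8290] o=[-0.5342, 1.0769, -0.1508] → [0.5967, 1.3401, -0.6621, 0.2274, -0.5108, -0.8290]
J4: z=[0.7320, 0.6511, -0.2004] o=[-1.0094, 1.4923, -0.5371] → [-0.0988, 0.3055, 0.6315, 0.7320, 0.6511, -0.2004]
J5: z=[0.7320, 0.6511, -0.2004] o=[-1.0882, 1.6514, -0.3078] → [-0.2800, 0.4575, 0.4637, 0.7320, 0.6511, -0.2004]
J6: z=[0.1125, -0.4056, -0.9071] o=[-1.4578, 2.0042, -0.5114] → [-0.4159, 0.5156, -0.2821, 0.1125, -0.4056, -0.9071]
V = J·q̇ = [1.4110, 2.2462, -0.8478, -0.6190, -1.3167, -1.4439]

1.4110 2.2462 -0.8478 -0.6190 -1.3167 -1.4439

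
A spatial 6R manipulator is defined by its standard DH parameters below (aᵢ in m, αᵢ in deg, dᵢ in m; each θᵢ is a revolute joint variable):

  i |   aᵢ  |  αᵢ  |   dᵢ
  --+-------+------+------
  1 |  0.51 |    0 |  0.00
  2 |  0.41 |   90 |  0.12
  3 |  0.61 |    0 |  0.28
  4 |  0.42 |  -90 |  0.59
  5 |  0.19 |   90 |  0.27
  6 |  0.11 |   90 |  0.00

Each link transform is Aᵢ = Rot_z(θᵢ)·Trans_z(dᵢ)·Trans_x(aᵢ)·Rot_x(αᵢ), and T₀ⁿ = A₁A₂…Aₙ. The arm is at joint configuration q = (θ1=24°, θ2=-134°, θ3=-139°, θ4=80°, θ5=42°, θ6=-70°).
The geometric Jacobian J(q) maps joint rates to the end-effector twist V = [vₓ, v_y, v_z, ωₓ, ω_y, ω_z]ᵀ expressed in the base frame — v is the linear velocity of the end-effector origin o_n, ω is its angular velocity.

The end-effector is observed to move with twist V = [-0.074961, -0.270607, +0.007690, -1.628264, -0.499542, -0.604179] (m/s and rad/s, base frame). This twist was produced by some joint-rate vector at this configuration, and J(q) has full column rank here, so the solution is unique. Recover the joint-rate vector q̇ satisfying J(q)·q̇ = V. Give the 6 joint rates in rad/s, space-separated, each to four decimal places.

-0.1160 -0.4460 0.8510 -0.1190 0.8580 0.8440

o_n = [-0.3439, 0.0809, -0.6994]
J₁: ẑ×o_n = [-0.0809, -0.3439, 0.0000], ω = ẑ
J2: z=[0.0000, 0.0000, 1.0000] o=[0.4659, 0.2074, 0.0000] → [0.1266, -0.8098, 0.0000, 0.0000, 0.0000, 1.0000]
J3: z=[-0.9397, 0.3420, 0.0000] o=[0.3257, -0.1778, 0.1200] → [-0.2802, -0.7700, -0.0141, -0.9397, 0.3420, 0.0000]
J4: z=[-0.9397, 0.3420, 0.0000] o=[0.2200, 0.3505, -0.2802] → [-0.1434, -0.3939, 0.4463, -0.9397, 0.3420, 0.0000]
J5: z=[-0.2932, -0.8055, 0.5150] o=[-0.4084, 0.3491, -0.6402] → [0.1858, 0.0159, 0.1306, -0.2932, -0.8055, 0.5150]
J6: z=[-0.8162, -0.0697, -0.5736] o=[-0.3929, 0.0198, -0.6222] → [0.0404, -0.0911, -0.0465, -0.8162, -0.0697, -0.5736]
q̇ = J⁺·V = [-0.1160, -0.4460, 0.8510, -0.1190, 0.8580, 0.8440]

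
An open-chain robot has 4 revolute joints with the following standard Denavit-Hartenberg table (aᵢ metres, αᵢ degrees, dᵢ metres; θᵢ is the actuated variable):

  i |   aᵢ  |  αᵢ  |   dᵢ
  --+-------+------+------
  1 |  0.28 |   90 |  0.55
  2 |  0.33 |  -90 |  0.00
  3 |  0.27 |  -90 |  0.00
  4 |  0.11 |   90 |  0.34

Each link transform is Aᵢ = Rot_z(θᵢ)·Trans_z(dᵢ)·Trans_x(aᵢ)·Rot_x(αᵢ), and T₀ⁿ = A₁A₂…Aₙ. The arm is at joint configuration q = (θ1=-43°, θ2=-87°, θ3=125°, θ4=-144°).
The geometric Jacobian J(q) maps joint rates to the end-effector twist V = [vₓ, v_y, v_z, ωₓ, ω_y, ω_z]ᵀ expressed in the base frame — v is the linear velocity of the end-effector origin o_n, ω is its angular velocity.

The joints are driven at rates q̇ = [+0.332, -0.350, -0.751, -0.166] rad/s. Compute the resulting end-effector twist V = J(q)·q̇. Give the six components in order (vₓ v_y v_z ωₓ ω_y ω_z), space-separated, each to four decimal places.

0.2809 0.2738 0.0065 -0.2397 0.8322 0.1569

o_n = [0.2181, -0.2673, 0.6056]
J₁: ẑ×o_n = [0.2673, 0.2181, -0.0000], ω = ẑ
J2: z=[-0.6820, -0.7314, 0.0000] o=[0.2048, -0.1910, 0.5500] → [-0.0407, 0.0380, 0.0618, -0.6820, -0.7314, 0.0000]
J3: z=[0.7304, -0.6811, 0.0523] o=[0.2174, -0.2027, 0.2205] → [-0.2590, -0.2813, -0.0467, 0.7304, -0.6811, 0.0523]
J4: z=[-0.4225, -0.3902, 0.8180] o=[0.3623, -0.0355, 0.3751] → [0.0997, -0.0206, 0.0417, -0.4225, -0.3902, 0.8180]
V = J·q̇ = [0.2809, 0.2738, 0.0065, -0.2397, 0.8322, 0.1569]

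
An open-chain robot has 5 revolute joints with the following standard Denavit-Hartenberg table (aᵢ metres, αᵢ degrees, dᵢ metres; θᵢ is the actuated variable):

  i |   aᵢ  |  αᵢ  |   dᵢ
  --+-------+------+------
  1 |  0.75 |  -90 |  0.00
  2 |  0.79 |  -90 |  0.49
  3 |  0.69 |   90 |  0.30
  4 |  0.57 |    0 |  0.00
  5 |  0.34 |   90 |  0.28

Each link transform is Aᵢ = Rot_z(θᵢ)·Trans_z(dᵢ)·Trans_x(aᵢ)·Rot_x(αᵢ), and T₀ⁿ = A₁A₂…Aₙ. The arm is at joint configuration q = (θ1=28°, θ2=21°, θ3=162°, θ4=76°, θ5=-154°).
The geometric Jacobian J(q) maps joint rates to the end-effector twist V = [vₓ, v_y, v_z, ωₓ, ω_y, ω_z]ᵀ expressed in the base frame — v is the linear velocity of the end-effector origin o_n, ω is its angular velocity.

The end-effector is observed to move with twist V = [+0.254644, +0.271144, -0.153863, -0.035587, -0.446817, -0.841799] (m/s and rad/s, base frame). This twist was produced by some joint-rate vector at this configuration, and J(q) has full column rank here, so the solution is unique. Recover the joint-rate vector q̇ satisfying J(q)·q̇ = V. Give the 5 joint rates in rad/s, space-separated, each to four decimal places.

-0.4920 -0.6850 0.4130 0.3320 -0.6550

o_n = [0.5409, 0.2265, -0.4938]
J₁: ẑ×o_n = [-0.2265, 0.5409, 0.0000], ω = ẑ
J2: z=[-0.4695, 0.8829, 0.0000] o=[0.6622, 0.3521, 0.0000] → [-0.4360, -0.2318, 0.1661, -0.4695, 0.8829, 0.0000]
J3: z=[-0.3164, -0.1682, -0.9336] o=[1.0834, 1.1310, -0.2831] → [-0.8090, 0.4398, 0.1949, -0.3164, -0.1682, -0.9336]
J4: z=[0.7012, -0.7043, -0.1107] o=[0.5476, 0.6046, -0.3280] → [0.0749, 0.1170, -0.2699, 0.7012, -0.7043, -0.1107]
J5: z=[0.7012, -0.7043, -0.1107] o=[0.2845, 0.4165, -0.7973] → [-0.2348, -0.2413, 0.0474, 0.7012, -0.7043, -0.1107]
q̇ = J⁺·V = [-0.4920, -0.6850, 0.4130, 0.3320, -0.6550]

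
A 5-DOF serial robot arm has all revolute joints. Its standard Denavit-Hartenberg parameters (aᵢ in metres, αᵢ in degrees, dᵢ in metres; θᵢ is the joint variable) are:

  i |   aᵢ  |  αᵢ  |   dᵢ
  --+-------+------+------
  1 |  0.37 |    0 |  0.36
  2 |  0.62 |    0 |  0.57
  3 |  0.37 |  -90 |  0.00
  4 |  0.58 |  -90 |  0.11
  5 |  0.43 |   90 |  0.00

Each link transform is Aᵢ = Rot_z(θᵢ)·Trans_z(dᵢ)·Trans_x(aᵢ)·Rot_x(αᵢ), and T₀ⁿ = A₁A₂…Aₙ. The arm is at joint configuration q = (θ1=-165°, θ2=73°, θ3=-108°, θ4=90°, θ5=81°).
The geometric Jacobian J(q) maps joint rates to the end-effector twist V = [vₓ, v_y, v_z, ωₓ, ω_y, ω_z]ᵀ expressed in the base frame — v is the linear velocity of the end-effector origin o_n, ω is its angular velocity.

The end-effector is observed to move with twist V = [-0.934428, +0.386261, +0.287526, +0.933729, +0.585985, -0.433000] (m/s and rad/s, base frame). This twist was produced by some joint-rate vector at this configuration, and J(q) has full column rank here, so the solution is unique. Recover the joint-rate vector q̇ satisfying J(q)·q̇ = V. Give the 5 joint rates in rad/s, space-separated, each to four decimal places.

o_n = [-0.6191, -0.2931, 0.2827]
J₁: ẑ×o_n = [0.2931, -0.6191, 0.0000], ω = ẑ
J2: z=[0.0000, 0.0000, 1.0000] o=[-0.3574, -0.0958, 0.3600] → [0.1973, -0.2617, 0.0000, 0.0000, 0.0000, 1.0000]
J3: z=[0.0000, 0.0000, 1.0000] o=[-0.3790, -0.7154, 0.9300] → [-0.4223, -0.2401, 0.0000, 0.0000, 0.0000, 1.0000]
J4: z=[-0.3420, -0.9397, 0.0000] o=[-0.7267, -0.5888, 0.9300] → [0.6082, -0.2214, -0.0000, -0.3420, -0.9397, 0.0000]
J5: z=[0.9397, -0.3420, -0.0000] o=[-0.7643, -0.6922, 0.3500] → [0.0230, 0.0632, 0.4247, 0.9397, -0.3420, -0.0000]
q̇ = J⁺·V = [-0.0730, -0.8900, 0.5300, -0.8700, 0.6770]

-0.0730 -0.8900 0.5300 -0.8700 0.6770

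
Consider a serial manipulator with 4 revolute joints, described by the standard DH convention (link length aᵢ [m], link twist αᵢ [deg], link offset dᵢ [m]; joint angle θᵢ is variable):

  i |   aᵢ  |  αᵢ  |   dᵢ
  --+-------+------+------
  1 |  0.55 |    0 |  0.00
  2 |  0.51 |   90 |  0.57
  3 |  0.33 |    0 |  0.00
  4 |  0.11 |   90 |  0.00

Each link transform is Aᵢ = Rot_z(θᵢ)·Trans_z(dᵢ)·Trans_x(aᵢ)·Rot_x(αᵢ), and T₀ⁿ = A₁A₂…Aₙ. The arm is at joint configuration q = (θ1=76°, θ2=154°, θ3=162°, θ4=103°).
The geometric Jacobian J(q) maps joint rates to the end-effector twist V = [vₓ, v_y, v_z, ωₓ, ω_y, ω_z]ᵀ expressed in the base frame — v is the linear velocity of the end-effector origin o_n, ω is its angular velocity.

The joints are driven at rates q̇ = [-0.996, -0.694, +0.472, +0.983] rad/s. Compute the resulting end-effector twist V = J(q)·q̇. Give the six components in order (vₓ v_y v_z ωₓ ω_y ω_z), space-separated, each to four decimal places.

o_n = [0.0131, 0.3907, 0.5624]
J₁: ẑ×o_n = [-0.3907, 0.0131, 0.0000], ω = ẑ
J2: z=[0.0000, 0.0000, 1.0000] o=[0.1331, 0.5337, 0.0000] → [0.1429, -0.1199, 0.0000, 0.0000, 0.0000, 1.0000]
J3: z=[-0.7660, 0.6428, 0.0000] o=[-0.1948, 0.1430, 0.5700] → [-0.0049, -0.0058, -0.3234, -0.7660, 0.6428, 0.0000]
J4: z=[-0.7660, 0.6428, 0.0000] o=[0.0070, 0.3834, 0.6720] → [-0.0704, -0.0839, -0.0096, -0.7660, 0.6428, 0.0000]
V = J·q̇ = [0.2185, -0.0151, -0.1621, -1.1146, 0.9353, -1.6900]

0.2185 -0.0151 -0.1621 -1.1146 0.9353 -1.6900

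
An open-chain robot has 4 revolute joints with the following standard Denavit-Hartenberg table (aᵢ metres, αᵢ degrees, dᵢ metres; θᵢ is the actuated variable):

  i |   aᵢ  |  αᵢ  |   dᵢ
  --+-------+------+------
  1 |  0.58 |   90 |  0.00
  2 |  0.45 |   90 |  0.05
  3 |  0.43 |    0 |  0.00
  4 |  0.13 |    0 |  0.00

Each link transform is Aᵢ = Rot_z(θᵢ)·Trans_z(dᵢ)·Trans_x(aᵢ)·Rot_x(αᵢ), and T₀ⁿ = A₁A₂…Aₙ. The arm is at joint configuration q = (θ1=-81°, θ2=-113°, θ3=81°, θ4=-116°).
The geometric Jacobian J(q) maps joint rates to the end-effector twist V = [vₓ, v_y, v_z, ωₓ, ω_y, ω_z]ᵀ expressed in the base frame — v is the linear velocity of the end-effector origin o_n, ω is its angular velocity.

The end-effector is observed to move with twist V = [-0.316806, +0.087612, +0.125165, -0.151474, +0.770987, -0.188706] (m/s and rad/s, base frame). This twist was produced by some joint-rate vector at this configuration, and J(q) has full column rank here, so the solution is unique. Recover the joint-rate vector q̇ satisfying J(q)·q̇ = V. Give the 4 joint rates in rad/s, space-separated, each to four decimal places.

o_n = [-0.3426, -0.3947, -0.5742]
J₁: ẑ×o_n = [0.3947, -0.3426, 0.0000], ω = ẑ
J2: z=[-0.9877, -0.1564, 0.0000] o=[0.0907, -0.5729, 0.0000] → [0.0898, -0.5671, -0.2437, -0.9877, -0.1564, 0.0000]
J3: z=[-0.1440, 0.9092, 0.3907] o=[0.0138, -0.4070, -0.4142] → [-0.1502, -0.1623, 0.3223, -0.1440, 0.9092, 0.3907]
J4: z=[-0.1440, 0.9092, 0.3907] o=[-0.4097, -0.4475, -0.4761] → [-0.1097, 0.0121, -0.0686, -0.1440, 0.9092, 0.3907]
q̇ = J⁺·V = [-0.5220, 0.0290, 0.4880, 0.3650]

-0.5220 0.0290 0.4880 0.3650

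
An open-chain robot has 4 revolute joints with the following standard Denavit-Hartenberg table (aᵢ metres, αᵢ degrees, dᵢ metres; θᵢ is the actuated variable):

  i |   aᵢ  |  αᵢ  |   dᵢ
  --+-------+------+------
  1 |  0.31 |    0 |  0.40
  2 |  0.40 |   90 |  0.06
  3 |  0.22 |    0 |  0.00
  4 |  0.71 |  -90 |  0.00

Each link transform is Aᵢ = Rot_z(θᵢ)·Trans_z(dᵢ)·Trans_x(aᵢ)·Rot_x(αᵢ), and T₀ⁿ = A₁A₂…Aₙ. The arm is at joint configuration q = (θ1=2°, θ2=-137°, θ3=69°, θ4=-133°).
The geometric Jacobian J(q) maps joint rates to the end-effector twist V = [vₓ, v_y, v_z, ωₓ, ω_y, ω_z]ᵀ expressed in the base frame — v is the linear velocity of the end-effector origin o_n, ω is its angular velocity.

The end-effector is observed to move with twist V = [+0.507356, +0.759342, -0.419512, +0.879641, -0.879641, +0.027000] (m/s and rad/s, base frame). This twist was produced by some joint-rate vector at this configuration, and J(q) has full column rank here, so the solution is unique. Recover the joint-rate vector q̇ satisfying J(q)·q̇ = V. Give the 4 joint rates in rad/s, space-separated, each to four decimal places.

o_n = [-0.2489, -0.5479, 0.0272]
J₁: ẑ×o_n = [0.5479, -0.2489, 0.0000], ω = ẑ
J2: z=[0.0000, 0.0000, 1.0000] o=[0.3098, 0.0108, 0.4000] → [0.5587, -0.5587, 0.0000, 0.0000, 0.0000, 1.0000]
J3: z=[-0.7071, 0.7071, 0.0000] o=[0.0270, -0.2720, 0.4600] → [-0.3060, -0.3060, 0.3901, -0.7071, 0.7071, 0.0000]
J4: z=[-0.7071, 0.7071, 0.0000] o=[-0.0288, -0.3278, 0.6654] → [-0.4512, -0.4512, 0.3112, -0.7071, 0.7071, 0.0000]
q̇ = J⁺·V = [0.8800, -0.8530, -0.4100, -0.8340]

0.8800 -0.8530 -0.4100 -0.8340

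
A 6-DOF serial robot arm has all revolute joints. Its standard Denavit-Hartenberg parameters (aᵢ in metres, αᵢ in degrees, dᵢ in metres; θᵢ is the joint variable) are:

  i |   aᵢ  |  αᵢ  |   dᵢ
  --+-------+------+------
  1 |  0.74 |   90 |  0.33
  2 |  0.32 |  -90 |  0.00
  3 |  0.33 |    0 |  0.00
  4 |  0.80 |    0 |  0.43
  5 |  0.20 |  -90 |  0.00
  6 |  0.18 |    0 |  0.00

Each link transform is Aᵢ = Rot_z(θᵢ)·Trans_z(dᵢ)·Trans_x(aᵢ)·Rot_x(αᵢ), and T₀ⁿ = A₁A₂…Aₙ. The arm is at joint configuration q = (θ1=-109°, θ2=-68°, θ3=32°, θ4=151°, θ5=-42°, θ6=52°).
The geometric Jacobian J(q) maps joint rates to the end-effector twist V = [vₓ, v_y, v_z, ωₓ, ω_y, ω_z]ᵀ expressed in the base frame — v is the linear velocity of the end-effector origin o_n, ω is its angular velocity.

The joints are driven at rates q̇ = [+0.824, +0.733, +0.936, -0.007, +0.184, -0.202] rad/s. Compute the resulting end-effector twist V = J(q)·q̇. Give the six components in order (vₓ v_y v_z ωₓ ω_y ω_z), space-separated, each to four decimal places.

0.2140 0.7356 0.4214 -0.8961 -0.8332 1.1231

o_n = [0.0365, -0.9032, 0.8465]
J₁: ẑ×o_n = [0.9032, 0.0365, -0.0000], ω = ẑ
J2: z=[-0.9455, 0.3256, 0.0000] o=[-0.2409, -0.6997, 0.3300] → [0.1681, 0.4883, 0.1021, -0.9455, 0.3256, 0.0000]
J3: z=[-0.3019, -0.8767, 0.3746] o=[-0.2799, -0.8130, 0.0333] → [-0.6791, 0.3640, 0.3047, -0.3019, -0.8767, 0.3746]
J4: z=[-0.3019, -0.8767, 0.3746] o=[-0.1487, -0.9691, -0.2262] → [-0.9650, 0.3932, 0.1425, -0.3019, -0.8767, 0.3746]
J5: z=[-0.3019, -0.8767, 0.3746] o=[-0.2207, -1.0495, 0.6756] → [-0.2045, 0.1479, 0.1814, -0.3019, -0.8767, 0.3746]
J6: z=[-0.6581, 0.4759, 0.5835] o=[-0.0827, -1.0354, 0.8197] → [-0.0644, 0.0872, -0.1437, -0.6581, 0.4759, 0.5835]
V = J·q̇ = [0.2140, 0.7356, 0.4214, -0.8961, -0.8332, 1.1231]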